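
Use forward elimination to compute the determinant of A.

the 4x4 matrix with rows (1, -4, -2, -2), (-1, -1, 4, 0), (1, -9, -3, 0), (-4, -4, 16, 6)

Forward elimination:
R2 <- R2 - (-1)*R1:  [  0  -5   2  -2 ]
R3 <- R3 - (1)*R1:  [  0  -5  -1   2 ]
R4 <- R4 - (-4)*R1:  [   0  -20    8   -2 ]
R3 <- R3 - (1)*R2:  [  0   0  -3   4 ]
R4 <- R4 - (4)*R2:  [ 0  0  0  6 ]
Upper-triangular form:
[ 1  -4  -2  -2 ]
[ 0  -5   2  -2 ]
[ 0   0  -3   4 ]
[ 0   0   0   6 ]
det(A) = (-1)^0 * (1) * (-5) * (-3) * (6) = 90  (0 row swaps -> sign +1)

det(A) = 90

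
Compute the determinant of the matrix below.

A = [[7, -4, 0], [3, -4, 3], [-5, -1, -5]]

Forward elimination:
R2 <- R2 - (3/7)*R1:  [     0  -16/7      3 ]
R3 <- R3 - (-5/7)*R1:  [     0  -27/7     -5 ]
R3 <- R3 - (27/16)*R2:  [       0        0  -161/16 ]
Upper-triangular form:
[ 7     -4        0 ]
[ 0  -16/7        3 ]
[ 0      0  -161/16 ]
det(A) = (-1)^0 * (7) * (-16/7) * (-161/16) = 161  (0 row swaps -> sign +1)

det(A) = 161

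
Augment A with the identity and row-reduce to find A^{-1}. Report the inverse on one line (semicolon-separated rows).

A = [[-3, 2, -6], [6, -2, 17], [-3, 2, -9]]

Gauss-Jordan on [A | I]:
R1 <- (1/-3)*R1:  [    1  -2/3     2  |  -1/3     0     0 ]
R2 <- R2 - (6)*R1:  [ 0  2  5  |  2  1  0 ]
R3 <- R3 - (-3)*R1:  [  0   0  -3  |  -1   0   1 ]
R2 <- (1/2)*R2:  [   0    1  5/2  |    1  1/2    0 ]
R1 <- R1 - (-2/3)*R2:  [    1     0  11/3  |   1/3   1/3     0 ]
R3 <- (1/-3)*R3:  [    0     0     1  |   1/3     0  -1/3 ]
R1 <- R1 - (11/3)*R3:  [    1     0     0  |  -8/9   1/3  11/9 ]
R2 <- R2 - (5/2)*R3:  [   0    1    0  |  1/6  1/2  5/6 ]
Right block of [I | A^{-1}] is the inverse:
[ -8/9  1/3  11/9 ]
[  1/6  1/2   5/6 ]
[  1/3    0  -1/3 ]

inverse = [-8/9 1/3 11/9; 1/6 1/2 5/6; 1/3 0 -1/3]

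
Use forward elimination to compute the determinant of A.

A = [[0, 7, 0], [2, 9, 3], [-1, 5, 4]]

Forward elimination:
R1 <-> R2   (pivot in column 1 was zero)
[  2  9  3 ]
[  0  7  0 ]
[ -1  5  4 ]
R3 <- R3 - (-1/2)*R1:  [    0  19/2  11/2 ]
R3 <- R3 - (19/14)*R2:  [    0     0  11/2 ]
Upper-triangular form:
[ 2  9     3 ]
[ 0  7     0 ]
[ 0  0  11/2 ]
det(A) = (-1)^1 * (2) * (7) * (11/2) = -77  (1 row swap -> sign -1)

det(A) = -77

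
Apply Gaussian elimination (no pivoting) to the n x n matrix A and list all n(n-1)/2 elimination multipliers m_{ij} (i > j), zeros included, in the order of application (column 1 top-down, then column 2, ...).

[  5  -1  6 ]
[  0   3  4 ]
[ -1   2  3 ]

multipliers: 0, -1/5, 3/5

Forward elimination:
R2: entry in column 1 is already 0 -> m_{21} = 0 (no row operation needed)
R3 <- R3 - (-1/5)*R1:  [    0   9/5  21/5 ]
R3 <- R3 - (3/5)*R2:  [   0    0  9/5 ]
Multipliers (in order of application): m_{21} = 0, m_{31} = -1/5, m_{32} = 3/5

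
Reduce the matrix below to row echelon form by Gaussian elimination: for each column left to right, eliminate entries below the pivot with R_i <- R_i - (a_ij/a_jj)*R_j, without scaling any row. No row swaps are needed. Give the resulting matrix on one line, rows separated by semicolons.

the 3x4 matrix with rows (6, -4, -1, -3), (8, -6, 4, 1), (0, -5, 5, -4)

Forward elimination:
R2 <- R2 - (4/3)*R1:  [    0  -2/3  16/3     5 ]
R3 <- R3 - (15/2)*R2:  [     0      0    -35  -83/2 ]
Row echelon form:
[ 6    -4    -1     -3 ]
[ 0  -2/3  16/3      5 ]
[ 0     0   -35  -83/2 ]

REF = [6 -4 -1 -3; 0 -2/3 16/3 5; 0 0 -35 -83/2]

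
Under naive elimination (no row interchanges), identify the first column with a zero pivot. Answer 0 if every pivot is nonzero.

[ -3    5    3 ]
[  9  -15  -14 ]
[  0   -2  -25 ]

first zero-pivot column = 2

Naive forward elimination:
R2 <- R2 - (-3)*R1:  [  0   0  -5 ]
Matrix at this point:
[ -3   5    3 ]
[  0   0   -5 ]
[  0  -2  -25 ]
Pivot entry (2,2) is zero but row 3 has -2 in column 2 -> naive elimination stops; a row interchange (e.g. R2 <-> R3) would be required here.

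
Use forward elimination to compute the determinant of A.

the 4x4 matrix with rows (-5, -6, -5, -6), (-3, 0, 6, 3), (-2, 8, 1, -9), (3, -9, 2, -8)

Forward elimination:
R2 <- R2 - (3/5)*R1:  [    0  18/5     9  33/5 ]
R3 <- R3 - (2/5)*R1:  [     0   52/5      3  -33/5 ]
R4 <- R4 - (-3/5)*R1:  [     0  -63/5     -1  -58/5 ]
R3 <- R3 - (26/9)*R2:  [     0      0    -23  -77/3 ]
R4 <- R4 - (-7/2)*R2:  [    0     0  61/2  23/2 ]
R4 <- R4 - (-61/46)*R3:  [        0         0         0  -1555/69 ]
Upper-triangular form:
[ -5    -6   -5        -6 ]
[  0  18/5    9      33/5 ]
[  0     0  -23     -77/3 ]
[  0     0    0  -1555/69 ]
det(A) = (-1)^0 * (-5) * (18/5) * (-23) * (-1555/69) = -9330  (0 row swaps -> sign +1)

det(A) = -9330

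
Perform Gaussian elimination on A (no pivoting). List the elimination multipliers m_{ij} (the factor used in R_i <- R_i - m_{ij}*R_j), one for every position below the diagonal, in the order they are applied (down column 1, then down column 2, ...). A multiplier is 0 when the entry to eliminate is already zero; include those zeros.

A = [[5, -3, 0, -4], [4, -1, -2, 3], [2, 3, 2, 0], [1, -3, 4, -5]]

multipliers: 4/5, 2/5, 1/5, 3, -12/7, 1/14

Forward elimination:
R2 <- R2 - (4/5)*R1:  [    0   7/5    -2  31/5 ]
R3 <- R3 - (2/5)*R1:  [    0  21/5     2   8/5 ]
R4 <- R4 - (1/5)*R1:  [     0  -12/5      4  -21/5 ]
R3 <- R3 - (3)*R2:  [   0    0    8  -17 ]
R4 <- R4 - (-12/7)*R2:  [    0     0   4/7  45/7 ]
R4 <- R4 - (1/14)*R3:  [      0       0       0  107/14 ]
Multipliers (in order of application): m_{21} = 4/5, m_{31} = 2/5, m_{41} = 1/5, m_{32} = 3, m_{42} = -12/7, m_{43} = 1/14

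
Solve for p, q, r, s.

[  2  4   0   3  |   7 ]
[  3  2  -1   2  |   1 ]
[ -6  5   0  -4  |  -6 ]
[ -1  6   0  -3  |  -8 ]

Forward elimination on [A|b]:
R2 <- R2 - (3/2)*R1:  [     0     -4     -1   -5/2  -19/2 ]
R3 <- R3 - (-3)*R1:  [  0  17   0   5  15 ]
R4 <- R4 - (-1/2)*R1:  [    0     8     0  -3/2  -9/2 ]
R3 <- R3 - (-17/4)*R2:  [      0       0   -17/4   -45/8  -203/8 ]
R4 <- R4 - (-2)*R2:  [     0      0     -2  -13/2  -47/2 ]
R4 <- R4 - (8/17)*R3:  [       0        0        0  -131/34  -393/34 ]
Row echelon form:
[ 2   4      0        3  |        7 ]
[ 0  -4     -1     -5/2  |    -19/2 ]
[ 0   0  -17/4    -45/8  |   -203/8 ]
[ 0   0      0  -131/34  |  -393/34 ]
Back-substitution:
s = (-393/34) / (-131/34) = 3
r = (-203/8 - (-45/8)*(3)) / (-17/4) = 2
q = (-19/2 - (-1)*(2) - (-5/2)*(3)) / -4 = 0
p = (7 - (4)*(0) - (3)*(3)) / 2 = -1

(-1, 0, 2, 3)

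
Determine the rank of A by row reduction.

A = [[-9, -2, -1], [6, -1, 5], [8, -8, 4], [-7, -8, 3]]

rank(A) = 3

Row reduction:
R2 <- R2 - (-2/3)*R1:  [    0  -7/3  13/3 ]
R3 <- R3 - (-8/9)*R1:  [     0  -88/9   28/9 ]
R4 <- R4 - (7/9)*R1:  [     0  -58/9   34/9 ]
R3 <- R3 - (88/21)*R2:  [       0        0  -316/21 ]
R4 <- R4 - (58/21)*R2:  [       0        0  -172/21 ]
R4 <- R4 - (43/79)*R3:  [ 0  0  0 ]
Row echelon form:
[ -9    -2       -1 ]
[  0  -7/3     13/3 ]
[  0     0  -316/21 ]
[  0     0        0 ]
Nonzero rows / pivot columns: 3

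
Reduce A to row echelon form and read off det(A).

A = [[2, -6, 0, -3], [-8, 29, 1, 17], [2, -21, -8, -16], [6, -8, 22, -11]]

Forward elimination:
R2 <- R2 - (-4)*R1:  [ 0  5  1  5 ]
R3 <- R3 - (1)*R1:  [   0  -15   -8  -13 ]
R4 <- R4 - (3)*R1:  [  0  10  22  -2 ]
R3 <- R3 - (-3)*R2:  [  0   0  -5   2 ]
R4 <- R4 - (2)*R2:  [   0    0   20  -12 ]
R4 <- R4 - (-4)*R3:  [  0   0   0  -4 ]
Upper-triangular form:
[ 2  -6   0  -3 ]
[ 0   5   1   5 ]
[ 0   0  -5   2 ]
[ 0   0   0  -4 ]
det(A) = (-1)^0 * (2) * (5) * (-5) * (-4) = 200  (0 row swaps -> sign +1)

det(A) = 200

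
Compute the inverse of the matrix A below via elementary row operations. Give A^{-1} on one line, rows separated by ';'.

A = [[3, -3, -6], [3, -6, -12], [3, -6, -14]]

Gauss-Jordan on [A | I]:
R1 <- (1/3)*R1:  [   1   -1   -2  |  1/3    0    0 ]
R2 <- R2 - (3)*R1:  [  0  -3  -6  |  -1   1   0 ]
R3 <- R3 - (3)*R1:  [  0  -3  -8  |  -1   0   1 ]
R2 <- (1/-3)*R2:  [    0     1     2  |   1/3  -1/3     0 ]
R1 <- R1 - (-1)*R2:  [    1     0     0  |   2/3  -1/3     0 ]
R3 <- R3 - (-3)*R2:  [  0   0  -2  |   0  -1   1 ]
R3 <- (1/-2)*R3:  [    0     0     1  |     0   1/2  -1/2 ]
R2 <- R2 - (2)*R3:  [    0     1     0  |   1/3  -4/3     1 ]
Right block of [I | A^{-1}] is the inverse:
[ 2/3  -1/3     0 ]
[ 1/3  -4/3     1 ]
[   0   1/2  -1/2 ]

inverse = [2/3 -1/3 0; 1/3 -4/3 1; 0 1/2 -1/2]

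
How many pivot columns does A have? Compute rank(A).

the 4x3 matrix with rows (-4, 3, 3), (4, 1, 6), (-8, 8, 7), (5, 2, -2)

Row reduction:
R2 <- R2 - (-1)*R1:  [ 0  4  9 ]
R3 <- R3 - (2)*R1:  [ 0  2  1 ]
R4 <- R4 - (-5/4)*R1:  [    0  23/4   7/4 ]
R3 <- R3 - (1/2)*R2:  [    0     0  -7/2 ]
R4 <- R4 - (23/16)*R2:  [       0        0  -179/16 ]
R4 <- R4 - (179/56)*R3:  [ 0  0  0 ]
Row echelon form:
[ -4  3     3 ]
[  0  4     9 ]
[  0  0  -7/2 ]
[  0  0     0 ]
Nonzero rows / pivot columns: 3

rank(A) = 3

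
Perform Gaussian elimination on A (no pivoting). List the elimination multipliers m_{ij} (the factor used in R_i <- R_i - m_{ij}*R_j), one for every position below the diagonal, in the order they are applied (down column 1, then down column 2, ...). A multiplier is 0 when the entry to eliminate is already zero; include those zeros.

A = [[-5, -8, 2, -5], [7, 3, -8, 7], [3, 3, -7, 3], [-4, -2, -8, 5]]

multipliers: -7/5, -3/5, 4/5, 9/41, -22/41, 508/191

Forward elimination:
R2 <- R2 - (-7/5)*R1:  [     0  -41/5  -26/5      0 ]
R3 <- R3 - (-3/5)*R1:  [     0   -9/5  -29/5      0 ]
R4 <- R4 - (4/5)*R1:  [     0   22/5  -48/5      9 ]
R3 <- R3 - (9/41)*R2:  [       0        0  -191/41        0 ]
R4 <- R4 - (-22/41)*R2:  [       0        0  -508/41        9 ]
R4 <- R4 - (508/191)*R3:  [ 0  0  0  9 ]
Multipliers (in order of application): m_{21} = -7/5, m_{31} = -3/5, m_{41} = 4/5, m_{32} = 9/41, m_{42} = -22/41, m_{43} = 508/191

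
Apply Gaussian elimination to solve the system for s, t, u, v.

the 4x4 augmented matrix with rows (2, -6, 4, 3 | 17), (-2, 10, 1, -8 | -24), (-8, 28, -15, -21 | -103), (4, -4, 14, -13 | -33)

Forward elimination on [A|b]:
R2 <- R2 - (-1)*R1:  [  0   4   5  -5  -7 ]
R3 <- R3 - (-4)*R1:  [   0    4    1   -9  -35 ]
R4 <- R4 - (2)*R1:  [   0    8    6  -19  -67 ]
R3 <- R3 - (1)*R2:  [   0    0   -4   -4  -28 ]
R4 <- R4 - (2)*R2:  [   0    0   -4   -9  -53 ]
R4 <- R4 - (1)*R3:  [   0    0    0   -5  -25 ]
Row echelon form:
[ 2  -6   4   3  |   17 ]
[ 0   4   5  -5  |   -7 ]
[ 0   0  -4  -4  |  -28 ]
[ 0   0   0  -5  |  -25 ]
Back-substitution:
v = (-25) / -5 = 5
u = (-28 - (-4)*(5)) / -4 = 2
t = (-7 - (5)*(2) - (-5)*(5)) / 4 = 2
s = (17 - (-6)*(2) - (4)*(2) - (3)*(5)) / 2 = 3

(3, 2, 2, 5)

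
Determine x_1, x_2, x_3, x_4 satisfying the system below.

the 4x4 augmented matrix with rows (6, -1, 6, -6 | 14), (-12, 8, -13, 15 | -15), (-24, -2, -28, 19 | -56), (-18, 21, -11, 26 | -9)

Forward elimination on [A|b]:
R2 <- R2 - (-2)*R1:  [  0   6  -1   3  13 ]
R3 <- R3 - (-4)*R1:  [  0  -6  -4  -5   0 ]
R4 <- R4 - (-3)*R1:  [  0  18   7   8  33 ]
R3 <- R3 - (-1)*R2:  [  0   0  -5  -2  13 ]
R4 <- R4 - (3)*R2:  [  0   0  10  -1  -6 ]
R4 <- R4 - (-2)*R3:  [  0   0   0  -5  20 ]
Row echelon form:
[ 6  -1   6  -6  |  14 ]
[ 0   6  -1   3  |  13 ]
[ 0   0  -5  -2  |  13 ]
[ 0   0   0  -5  |  20 ]
Back-substitution:
x_4 = (20) / -5 = -4
x_3 = (13 - (-2)*(-4)) / -5 = -1
x_2 = (13 - (-1)*(-1) - (3)*(-4)) / 6 = 4
x_1 = (14 - (-1)*(4) - (6)*(-1) - (-6)*(-4)) / 6 = 0

(0, 4, -1, -4)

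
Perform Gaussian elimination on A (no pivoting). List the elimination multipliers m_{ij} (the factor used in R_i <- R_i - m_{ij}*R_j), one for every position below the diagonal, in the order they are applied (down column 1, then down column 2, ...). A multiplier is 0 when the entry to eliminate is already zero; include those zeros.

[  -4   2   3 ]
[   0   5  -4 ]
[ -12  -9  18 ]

Forward elimination:
R2: entry in column 1 is already 0 -> m_{21} = 0 (no row operation needed)
R3 <- R3 - (3)*R1:  [   0  -15    9 ]
R3 <- R3 - (-3)*R2:  [  0   0  -3 ]
Multipliers (in order of application): m_{21} = 0, m_{31} = 3, m_{32} = -3

multipliers: 0, 3, -3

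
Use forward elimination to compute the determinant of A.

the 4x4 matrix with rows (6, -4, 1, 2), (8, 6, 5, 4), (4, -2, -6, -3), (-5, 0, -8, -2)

det(A) = -1854

Forward elimination:
R2 <- R2 - (4/3)*R1:  [    0  34/3  11/3   4/3 ]
R3 <- R3 - (2/3)*R1:  [     0    2/3  -20/3  -13/3 ]
R4 <- R4 - (-5/6)*R1:  [     0  -10/3  -43/6   -1/3 ]
R3 <- R3 - (1/17)*R2:  [       0        0  -117/17   -75/17 ]
R4 <- R4 - (-5/17)*R2:  [       0        0  -207/34     1/17 ]
R4 <- R4 - (23/26)*R3:  [      0       0       0  103/26 ]
Upper-triangular form:
[ 6    -4        1       2 ]
[ 0  34/3     11/3     4/3 ]
[ 0     0  -117/17  -75/17 ]
[ 0     0        0  103/26 ]
det(A) = (-1)^0 * (6) * (34/3) * (-117/17) * (103/26) = -1854  (0 row swaps -> sign +1)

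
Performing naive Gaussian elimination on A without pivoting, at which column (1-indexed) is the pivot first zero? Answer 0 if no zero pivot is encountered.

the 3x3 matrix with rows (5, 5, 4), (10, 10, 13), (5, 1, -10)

first zero-pivot column = 2

Naive forward elimination:
R2 <- R2 - (2)*R1:  [ 0  0  5 ]
R3 <- R3 - (1)*R1:  [   0   -4  -14 ]
Matrix at this point:
[ 5   5    4 ]
[ 0   0    5 ]
[ 0  -4  -14 ]
Pivot entry (2,2) is zero but row 3 has -4 in column 2 -> naive elimination stops; a row interchange (e.g. R2 <-> R3) would be required here.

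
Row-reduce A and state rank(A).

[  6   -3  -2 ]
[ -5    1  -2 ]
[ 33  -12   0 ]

rank(A) = 2

Row reduction:
R2 <- R2 - (-5/6)*R1:  [     0   -3/2  -11/3 ]
R3 <- R3 - (11/2)*R1:  [   0  9/2   11 ]
R3 <- R3 - (-3)*R2:  [ 0  0  0 ]
Row echelon form:
[ 6    -3     -2 ]
[ 0  -3/2  -11/3 ]
[ 0     0      0 ]
Nonzero rows / pivot columns: 2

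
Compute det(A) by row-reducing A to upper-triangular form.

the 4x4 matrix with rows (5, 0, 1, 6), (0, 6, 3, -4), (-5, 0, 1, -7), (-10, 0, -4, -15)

det(A) = -240

Forward elimination:
R3 <- R3 - (-1)*R1:  [  0   0   2  -1 ]
R4 <- R4 - (-2)*R1:  [  0   0  -2  -3 ]
R4 <- R4 - (-1)*R3:  [  0   0   0  -4 ]
Upper-triangular form:
[ 5  0  1   6 ]
[ 0  6  3  -4 ]
[ 0  0  2  -1 ]
[ 0  0  0  -4 ]
det(A) = (-1)^0 * (5) * (6) * (2) * (-4) = -240  (0 row swaps -> sign +1)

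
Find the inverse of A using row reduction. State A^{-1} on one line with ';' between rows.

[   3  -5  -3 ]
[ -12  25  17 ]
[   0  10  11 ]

inverse = [7 5/3 -2/3; 44/5 11/5 -1; -8 -2 1]

Gauss-Jordan on [A | I]:
R1 <- (1/3)*R1:  [    1  -5/3    -1  |   1/3     0     0 ]
R2 <- R2 - (-12)*R1:  [ 0  5  5  |  4  1  0 ]
R2 <- (1/5)*R2:  [   0    1    1  |  4/5  1/5    0 ]
R1 <- R1 - (-5/3)*R2:  [   1    0  2/3  |  5/3  1/3    0 ]
R3 <- R3 - (10)*R2:  [  0   0   1  |  -8  -2   1 ]
R1 <- R1 - (2/3)*R3:  [    1     0     0  |     7   5/3  -2/3 ]
R2 <- R2 - (1)*R3:  [    0     1     0  |  44/5  11/5    -1 ]
Right block of [I | A^{-1}] is the inverse:
[    7   5/3  -2/3 ]
[ 44/5  11/5    -1 ]
[   -8    -2     1 ]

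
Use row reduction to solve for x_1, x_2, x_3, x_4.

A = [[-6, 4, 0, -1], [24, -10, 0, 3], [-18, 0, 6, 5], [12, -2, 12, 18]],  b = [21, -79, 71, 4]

(-3, 1, 2, 1)

Forward elimination on [A|b]:
R2 <- R2 - (-4)*R1:  [  0   6   0  -1   5 ]
R3 <- R3 - (3)*R1:  [   0  -12    6    8    8 ]
R4 <- R4 - (-2)*R1:  [  0   6  12  16  46 ]
R3 <- R3 - (-2)*R2:  [  0   0   6   6  18 ]
R4 <- R4 - (1)*R2:  [  0   0  12  17  41 ]
R4 <- R4 - (2)*R3:  [ 0  0  0  5  5 ]
Row echelon form:
[ -6  4  0  -1  |  21 ]
[  0  6  0  -1  |   5 ]
[  0  0  6   6  |  18 ]
[  0  0  0   5  |   5 ]
Back-substitution:
x_4 = (5) / 5 = 1
x_3 = (18 - (6)*(1)) / 6 = 2
x_2 = (5 - (-1)*(1)) / 6 = 1
x_1 = (21 - (4)*(1) - (-1)*(1)) / -6 = -3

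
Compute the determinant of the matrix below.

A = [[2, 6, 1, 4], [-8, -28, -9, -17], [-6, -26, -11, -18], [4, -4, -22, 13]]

det(A) = -16

Forward elimination:
R2 <- R2 - (-4)*R1:  [  0  -4  -5  -1 ]
R3 <- R3 - (-3)*R1:  [  0  -8  -8  -6 ]
R4 <- R4 - (2)*R1:  [   0  -16  -24    5 ]
R3 <- R3 - (2)*R2:  [  0   0   2  -4 ]
R4 <- R4 - (4)*R2:  [  0   0  -4   9 ]
R4 <- R4 - (-2)*R3:  [ 0  0  0  1 ]
Upper-triangular form:
[ 2   6   1   4 ]
[ 0  -4  -5  -1 ]
[ 0   0   2  -4 ]
[ 0   0   0   1 ]
det(A) = (-1)^0 * (2) * (-4) * (2) * (1) = -16  (0 row swaps -> sign +1)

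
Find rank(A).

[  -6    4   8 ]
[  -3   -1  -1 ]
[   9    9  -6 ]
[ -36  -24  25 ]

rank(A) = 3

Row reduction:
R2 <- R2 - (1/2)*R1:  [  0  -3  -5 ]
R3 <- R3 - (-3/2)*R1:  [  0  15   6 ]
R4 <- R4 - (6)*R1:  [   0  -48  -23 ]
R3 <- R3 - (-5)*R2:  [   0    0  -19 ]
R4 <- R4 - (16)*R2:  [  0   0  57 ]
R4 <- R4 - (-3)*R3:  [ 0  0  0 ]
Row echelon form:
[ -6   4    8 ]
[  0  -3   -5 ]
[  0   0  -19 ]
[  0   0    0 ]
Nonzero rows / pivot columns: 3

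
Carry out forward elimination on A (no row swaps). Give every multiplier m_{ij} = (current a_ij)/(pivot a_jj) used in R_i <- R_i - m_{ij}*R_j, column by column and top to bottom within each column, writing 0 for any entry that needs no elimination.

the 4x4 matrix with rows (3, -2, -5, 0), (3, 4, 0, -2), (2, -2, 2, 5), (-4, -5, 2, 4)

Forward elimination:
R2 <- R2 - (1)*R1:  [  0   6   5  -2 ]
R3 <- R3 - (2/3)*R1:  [    0  -2/3  16/3     5 ]
R4 <- R4 - (-4/3)*R1:  [     0  -23/3  -14/3      4 ]
R3 <- R3 - (-1/9)*R2:  [    0     0  53/9  43/9 ]
R4 <- R4 - (-23/18)*R2:  [     0      0  31/18   13/9 ]
R4 <- R4 - (31/106)*R3:  [     0      0      0  5/106 ]
Multipliers (in order of application): m_{21} = 1, m_{31} = 2/3, m_{41} = -4/3, m_{32} = -1/9, m_{42} = -23/18, m_{43} = 31/106

multipliers: 1, 2/3, -4/3, -1/9, -23/18, 31/106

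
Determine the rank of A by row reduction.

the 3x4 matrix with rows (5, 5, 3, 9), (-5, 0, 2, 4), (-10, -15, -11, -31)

rank(A) = 2

Row reduction:
R2 <- R2 - (-1)*R1:  [  0   5   5  13 ]
R3 <- R3 - (-2)*R1:  [   0   -5   -5  -13 ]
R3 <- R3 - (-1)*R2:  [ 0  0  0  0 ]
Row echelon form:
[ 5  5  3   9 ]
[ 0  5  5  13 ]
[ 0  0  0   0 ]
Nonzero rows / pivot columns: 2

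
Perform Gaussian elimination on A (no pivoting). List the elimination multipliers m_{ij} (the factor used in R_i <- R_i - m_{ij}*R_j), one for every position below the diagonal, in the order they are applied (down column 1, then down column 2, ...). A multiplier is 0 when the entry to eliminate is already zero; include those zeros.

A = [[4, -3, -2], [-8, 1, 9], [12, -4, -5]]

multipliers: -2, 3, -1

Forward elimination:
R2 <- R2 - (-2)*R1:  [  0  -5   5 ]
R3 <- R3 - (3)*R1:  [ 0  5  1 ]
R3 <- R3 - (-1)*R2:  [ 0  0  6 ]
Multipliers (in order of application): m_{21} = -2, m_{31} = 3, m_{32} = -1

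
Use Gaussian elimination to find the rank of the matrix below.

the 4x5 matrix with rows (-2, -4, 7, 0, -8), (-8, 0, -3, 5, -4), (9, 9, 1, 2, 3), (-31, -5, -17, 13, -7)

Row reduction:
R2 <- R2 - (4)*R1:  [   0   16  -31    5   28 ]
R3 <- R3 - (-9/2)*R1:  [    0    -9  65/2     2   -33 ]
R4 <- R4 - (31/2)*R1:  [      0      57  -251/2      13     117 ]
R3 <- R3 - (-9/16)*R2:  [      0       0  241/16   77/16   -69/4 ]
R4 <- R4 - (57/16)*R2:  [       0        0  -241/16   -77/16     69/4 ]
R4 <- R4 - (-1)*R3:  [ 0  0  0  0  0 ]
Row echelon form:
[ -2  -4       7      0     -8 ]
[  0  16     -31      5     28 ]
[  0   0  241/16  77/16  -69/4 ]
[  0   0       0      0      0 ]
Nonzero rows / pivot columns: 3

rank(A) = 3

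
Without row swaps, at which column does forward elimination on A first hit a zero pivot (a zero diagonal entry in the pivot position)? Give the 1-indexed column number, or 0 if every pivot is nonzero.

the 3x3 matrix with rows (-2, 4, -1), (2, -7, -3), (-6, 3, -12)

first zero-pivot column = 0

Naive forward elimination:
R2 <- R2 - (-1)*R1:  [  0  -3  -4 ]
R3 <- R3 - (3)*R1:  [  0  -9  -9 ]
R3 <- R3 - (3)*R2:  [ 0  0  3 ]
All pivots nonzero; naive elimination completes without hitting a zero pivot.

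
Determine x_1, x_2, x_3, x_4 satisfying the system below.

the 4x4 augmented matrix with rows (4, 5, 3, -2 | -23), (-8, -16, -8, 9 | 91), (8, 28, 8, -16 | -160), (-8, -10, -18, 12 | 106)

(3, -4, -3, 3)

Forward elimination on [A|b]:
R2 <- R2 - (-2)*R1:  [  0  -6  -2   5  45 ]
R3 <- R3 - (2)*R1:  [    0    18     2   -12  -114 ]
R4 <- R4 - (-2)*R1:  [   0    0  -12    8   60 ]
R3 <- R3 - (-3)*R2:  [  0   0  -4   3  21 ]
R4 <- R4 - (3)*R3:  [  0   0   0  -1  -3 ]
Row echelon form:
[ 4   5   3  -2  |  -23 ]
[ 0  -6  -2   5  |   45 ]
[ 0   0  -4   3  |   21 ]
[ 0   0   0  -1  |   -3 ]
Back-substitution:
x_4 = (-3) / -1 = 3
x_3 = (21 - (3)*(3)) / -4 = -3
x_2 = (45 - (-2)*(-3) - (5)*(3)) / -6 = -4
x_1 = (-23 - (5)*(-4) - (3)*(-3) - (-2)*(3)) / 4 = 3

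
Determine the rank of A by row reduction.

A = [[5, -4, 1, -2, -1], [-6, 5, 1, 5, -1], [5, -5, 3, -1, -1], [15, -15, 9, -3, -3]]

rank(A) = 3

Row reduction:
R2 <- R2 - (-6/5)*R1:  [     0    1/5   11/5   13/5  -11/5 ]
R3 <- R3 - (1)*R1:  [  0  -1   2   1   0 ]
R4 <- R4 - (3)*R1:  [  0  -3   6   3   0 ]
R3 <- R3 - (-5)*R2:  [   0    0   13   14  -11 ]
R4 <- R4 - (-15)*R2:  [   0    0   39   42  -33 ]
R4 <- R4 - (3)*R3:  [ 0  0  0  0  0 ]
Row echelon form:
[ 5   -4     1    -2     -1 ]
[ 0  1/5  11/5  13/5  -11/5 ]
[ 0    0    13    14    -11 ]
[ 0    0     0     0      0 ]
Nonzero rows / pivot columns: 3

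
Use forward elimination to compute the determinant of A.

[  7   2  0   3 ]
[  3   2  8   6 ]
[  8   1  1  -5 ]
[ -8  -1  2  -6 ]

det(A) = -805

Forward elimination:
R2 <- R2 - (3/7)*R1:  [    0   8/7     8  33/7 ]
R3 <- R3 - (8/7)*R1:  [     0   -9/7      1  -59/7 ]
R4 <- R4 - (-8/7)*R1:  [     0    9/7      2  -18/7 ]
R3 <- R3 - (-9/8)*R2:  [     0      0     10  -25/8 ]
R4 <- R4 - (9/8)*R2:  [     0      0     -7  -63/8 ]
R4 <- R4 - (-7/10)*R3:  [       0        0        0  -161/16 ]
Upper-triangular form:
[ 7    2   0        3 ]
[ 0  8/7   8     33/7 ]
[ 0    0  10    -25/8 ]
[ 0    0   0  -161/16 ]
det(A) = (-1)^0 * (7) * (8/7) * (10) * (-161/16) = -805  (0 row swaps -> sign +1)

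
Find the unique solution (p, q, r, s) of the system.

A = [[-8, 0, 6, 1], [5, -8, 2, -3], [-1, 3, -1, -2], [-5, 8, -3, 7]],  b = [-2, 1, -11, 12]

Forward elimination on [A|b]:
R2 <- R2 - (-5/8)*R1:  [     0     -8   23/4  -19/8   -1/4 ]
R3 <- R3 - (1/8)*R1:  [     0      3   -7/4  -17/8  -43/4 ]
R4 <- R4 - (5/8)*R1:  [     0      8  -27/4   51/8   53/4 ]
R3 <- R3 - (-3/8)*R2:  [       0        0    13/32  -193/64  -347/32 ]
R4 <- R4 - (-1)*R2:  [  0   0  -1   4  13 ]
R4 <- R4 - (-32/13)*R3:  [       0        0        0   -89/26  -178/13 ]
Row echelon form:
[ -8   0      6        1  |       -2 ]
[  0  -8   23/4    -19/8  |     -1/4 ]
[  0   0  13/32  -193/64  |  -347/32 ]
[  0   0      0   -89/26  |  -178/13 ]
Back-substitution:
s = (-178/13) / (-89/26) = 4
r = (-347/32 - (-193/64)*(4)) / (13/32) = 3
q = (-1/4 - (23/4)*(3) - (-19/8)*(4)) / -8 = 1
p = (-2 - (6)*(3) - (1)*(4)) / -8 = 3

(3, 1, 3, 4)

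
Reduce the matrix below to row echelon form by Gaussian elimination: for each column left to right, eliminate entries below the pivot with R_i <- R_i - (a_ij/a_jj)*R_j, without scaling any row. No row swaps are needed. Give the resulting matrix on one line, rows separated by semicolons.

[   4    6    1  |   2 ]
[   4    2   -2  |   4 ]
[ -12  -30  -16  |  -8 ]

REF = [4 6 1 2; 0 -4 -3 2; 0 0 -4 -8]

Forward elimination:
R2 <- R2 - (1)*R1:  [  0  -4  -3   2 ]
R3 <- R3 - (-3)*R1:  [   0  -12  -13   -2 ]
R3 <- R3 - (3)*R2:  [  0   0  -4  -8 ]
Row echelon form:
[ 4   6   1  |   2 ]
[ 0  -4  -3  |   2 ]
[ 0   0  -4  |  -8 ]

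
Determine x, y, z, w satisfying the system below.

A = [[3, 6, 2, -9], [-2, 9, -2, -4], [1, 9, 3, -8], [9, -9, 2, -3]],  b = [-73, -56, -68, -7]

Forward elimination on [A|b]:
R2 <- R2 - (-2/3)*R1:  [      0      13    -2/3     -10  -314/3 ]
R3 <- R3 - (1/3)*R1:  [      0       7     7/3      -5  -131/3 ]
R4 <- R4 - (3)*R1:  [   0  -27   -4   24  212 ]
R3 <- R3 - (7/13)*R2:  [      0       0   35/13    5/13  165/13 ]
R4 <- R4 - (-27/13)*R2:  [      0       0  -70/13   42/13  -70/13 ]
R4 <- R4 - (-2)*R3:  [  0   0   0   4  20 ]
Row echelon form:
[ 3   6      2    -9  |     -73 ]
[ 0  13   -2/3   -10  |  -314/3 ]
[ 0   0  35/13  5/13  |  165/13 ]
[ 0   0      0     4  |      20 ]
Back-substitution:
w = (20) / 4 = 5
z = (165/13 - (5/13)*(5)) / (35/13) = 4
y = (-314/3 - (-2/3)*(4) - (-10)*(5)) / 13 = -4
x = (-73 - (6)*(-4) - (2)*(4) - (-9)*(5)) / 3 = -4

(-4, -4, 4, 5)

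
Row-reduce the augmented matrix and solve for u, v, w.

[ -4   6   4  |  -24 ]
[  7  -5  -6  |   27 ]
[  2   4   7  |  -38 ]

Forward elimination on [A|b]:
R2 <- R2 - (-7/4)*R1:  [    0  11/2     1   -15 ]
R3 <- R3 - (-1/2)*R1:  [   0    7    9  -50 ]
R3 <- R3 - (14/11)*R2:  [       0        0    85/11  -340/11 ]
Row echelon form:
[ -4     6      4  |      -24 ]
[  0  11/2      1  |      -15 ]
[  0     0  85/11  |  -340/11 ]
Back-substitution:
w = (-340/11) / (85/11) = -4
v = (-15 - (1)*(-4)) / (11/2) = -2
u = (-24 - (6)*(-2) - (4)*(-4)) / -4 = -1

(-1, -2, -4)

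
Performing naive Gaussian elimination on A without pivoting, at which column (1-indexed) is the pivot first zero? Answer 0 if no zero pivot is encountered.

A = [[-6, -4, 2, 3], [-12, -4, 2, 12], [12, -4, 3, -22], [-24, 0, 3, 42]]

Naive forward elimination:
R2 <- R2 - (2)*R1:  [  0   4  -2   6 ]
R3 <- R3 - (-2)*R1:  [   0  -12    7  -16 ]
R4 <- R4 - (4)*R1:  [  0  16  -5  30 ]
R3 <- R3 - (-3)*R2:  [ 0  0  1  2 ]
R4 <- R4 - (4)*R2:  [ 0  0  3  6 ]
R4 <- R4 - (3)*R3:  [ 0  0  0  0 ]
Matrix at this point:
[ -6  -4   2  3 ]
[  0   4  -2  6 ]
[  0   0   1  2 ]
[  0   0   0  0 ]
Pivot entry (4,4) in the last row is zero and there are no rows below to swap with -> zero pivot in column 4 (A is singular).

first zero-pivot column = 4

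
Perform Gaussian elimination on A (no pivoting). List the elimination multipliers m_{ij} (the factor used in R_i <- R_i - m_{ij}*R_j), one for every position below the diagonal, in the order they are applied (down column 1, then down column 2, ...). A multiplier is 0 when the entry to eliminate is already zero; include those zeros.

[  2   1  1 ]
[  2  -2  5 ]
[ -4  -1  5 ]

multipliers: 1, -2, -1/3

Forward elimination:
R2 <- R2 - (1)*R1:  [  0  -3   4 ]
R3 <- R3 - (-2)*R1:  [ 0  1  7 ]
R3 <- R3 - (-1/3)*R2:  [    0     0  25/3 ]
Multipliers (in order of application): m_{21} = 1, m_{31} = -2, m_{32} = -1/3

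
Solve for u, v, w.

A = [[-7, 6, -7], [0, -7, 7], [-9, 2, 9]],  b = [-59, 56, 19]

(1, -4, 4)

Forward elimination on [A|b]:
R3 <- R3 - (9/7)*R1:  [     0  -40/7     18  664/7 ]
R3 <- R3 - (40/49)*R2:  [     0      0   86/7  344/7 ]
Row echelon form:
[ -7   6    -7  |    -59 ]
[  0  -7     7  |     56 ]
[  0   0  86/7  |  344/7 ]
Back-substitution:
w = (344/7) / (86/7) = 4
v = (56 - (7)*(4)) / -7 = -4
u = (-59 - (6)*(-4) - (-7)*(4)) / -7 = 1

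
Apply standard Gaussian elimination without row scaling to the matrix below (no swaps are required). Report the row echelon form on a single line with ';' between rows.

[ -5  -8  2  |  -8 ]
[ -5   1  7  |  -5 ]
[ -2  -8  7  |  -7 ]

REF = [-5 -8 2 -8; 0 9 5 3; 0 0 133/15 -11/5]

Forward elimination:
R2 <- R2 - (1)*R1:  [ 0  9  5  3 ]
R3 <- R3 - (2/5)*R1:  [     0  -24/5   31/5  -19/5 ]
R3 <- R3 - (-8/15)*R2:  [      0       0  133/15   -11/5 ]
Row echelon form:
[ -5  -8       2  |     -8 ]
[  0   9       5  |      3 ]
[  0   0  133/15  |  -11/5 ]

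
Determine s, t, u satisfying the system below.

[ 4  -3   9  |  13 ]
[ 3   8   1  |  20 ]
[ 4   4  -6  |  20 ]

Forward elimination on [A|b]:
R2 <- R2 - (3/4)*R1:  [     0   41/4  -23/4   41/4 ]
R3 <- R3 - (1)*R1:  [   0    7  -15    7 ]
R3 <- R3 - (28/41)*R2:  [       0        0  -454/41        0 ]
Row echelon form:
[ 4    -3        9  |    13 ]
[ 0  41/4    -23/4  |  41/4 ]
[ 0     0  -454/41  |     0 ]
Back-substitution:
u = (0) / (-454/41) = 0
t = (41/4 - (-23/4)*(0)) / (41/4) = 1
s = (13 - (-3)*(1) - (9)*(0)) / 4 = 4

(4, 1, 0)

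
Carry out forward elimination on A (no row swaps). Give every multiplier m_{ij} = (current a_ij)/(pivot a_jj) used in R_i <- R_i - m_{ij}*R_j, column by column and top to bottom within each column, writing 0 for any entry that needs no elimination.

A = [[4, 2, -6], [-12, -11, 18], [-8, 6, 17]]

multipliers: -3, -2, -2

Forward elimination:
R2 <- R2 - (-3)*R1:  [  0  -5   0 ]
R3 <- R3 - (-2)*R1:  [  0  10   5 ]
R3 <- R3 - (-2)*R2:  [ 0  0  5 ]
Multipliers (in order of application): m_{21} = -3, m_{31} = -2, m_{32} = -2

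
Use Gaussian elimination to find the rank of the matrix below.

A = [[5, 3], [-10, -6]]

rank(A) = 1

Row reduction:
R2 <- R2 - (-2)*R1:  [ 0  0 ]
Row echelon form:
[ 5  3 ]
[ 0  0 ]
Nonzero rows / pivot columns: 1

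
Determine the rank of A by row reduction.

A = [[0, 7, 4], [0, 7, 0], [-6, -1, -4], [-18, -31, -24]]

Row reduction:
R1 <-> R3   (pivot in column 1 was zero)
[  -6   -1   -4 ]
[   0    7    0 ]
[   0    7    4 ]
[ -18  -31  -24 ]
R4 <- R4 - (3)*R1:  [   0  -28  -12 ]
R3 <- R3 - (1)*R2:  [ 0  0  4 ]
R4 <- R4 - (-4)*R2:  [   0    0  -12 ]
R4 <- R4 - (-3)*R3:  [ 0  0  0 ]
Row echelon form:
[ -6  -1  -4 ]
[  0   7   0 ]
[  0   0   4 ]
[  0   0   0 ]
Nonzero rows / pivot columns: 3

rank(A) = 3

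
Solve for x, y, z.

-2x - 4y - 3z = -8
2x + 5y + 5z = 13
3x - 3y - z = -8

(-1, 1, 2)

Forward elimination on [A|b]:
R2 <- R2 - (-1)*R1:  [ 0  1  2  5 ]
R3 <- R3 - (-3/2)*R1:  [     0     -9  -11/2    -20 ]
R3 <- R3 - (-9)*R2:  [    0     0  25/2    25 ]
Row echelon form:
[ -2  -4    -3  |  -8 ]
[  0   1     2  |   5 ]
[  0   0  25/2  |  25 ]
Back-substitution:
z = (25) / (25/2) = 2
y = (5 - (2)*(2)) / 1 = 1
x = (-8 - (-4)*(1) - (-3)*(2)) / -2 = -1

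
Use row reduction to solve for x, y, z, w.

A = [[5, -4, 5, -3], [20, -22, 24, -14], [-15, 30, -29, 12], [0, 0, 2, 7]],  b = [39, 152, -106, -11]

Forward elimination on [A|b]:
R2 <- R2 - (4)*R1:  [  0  -6   4  -2  -4 ]
R3 <- R3 - (-3)*R1:  [   0   18  -14    3   11 ]
R3 <- R3 - (-3)*R2:  [  0   0  -2  -3  -1 ]
R4 <- R4 - (-1)*R3:  [   0    0    0    4  -12 ]
Row echelon form:
[ 5  -4   5  -3  |   39 ]
[ 0  -6   4  -2  |   -4 ]
[ 0   0  -2  -3  |   -1 ]
[ 0   0   0   4  |  -12 ]
Back-substitution:
w = (-12) / 4 = -3
z = (-1 - (-3)*(-3)) / -2 = 5
y = (-4 - (4)*(5) - (-2)*(-3)) / -6 = 5
x = (39 - (-4)*(5) - (5)*(5) - (-3)*(-3)) / 5 = 5

(5, 5, 5, -3)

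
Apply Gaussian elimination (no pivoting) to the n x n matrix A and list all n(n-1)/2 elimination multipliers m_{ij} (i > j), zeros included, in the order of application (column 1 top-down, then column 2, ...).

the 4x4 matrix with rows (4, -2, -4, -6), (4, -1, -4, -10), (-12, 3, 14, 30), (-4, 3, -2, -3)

multipliers: 1, -3, -1, -3, 1, -3

Forward elimination:
R2 <- R2 - (1)*R1:  [  0   1   0  -4 ]
R3 <- R3 - (-3)*R1:  [  0  -3   2  12 ]
R4 <- R4 - (-1)*R1:  [  0   1  -6  -9 ]
R3 <- R3 - (-3)*R2:  [ 0  0  2  0 ]
R4 <- R4 - (1)*R2:  [  0   0  -6  -5 ]
R4 <- R4 - (-3)*R3:  [  0   0   0  -5 ]
Multipliers (in order of application): m_{21} = 1, m_{31} = -3, m_{41} = -1, m_{32} = -3, m_{42} = 1, m_{43} = -3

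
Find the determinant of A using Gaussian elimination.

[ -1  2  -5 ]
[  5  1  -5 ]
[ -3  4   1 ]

det(A) = -116

Forward elimination:
R2 <- R2 - (-5)*R1:  [   0   11  -30 ]
R3 <- R3 - (3)*R1:  [  0  -2  16 ]
R3 <- R3 - (-2/11)*R2:  [      0       0  116/11 ]
Upper-triangular form:
[ -1   2      -5 ]
[  0  11     -30 ]
[  0   0  116/11 ]
det(A) = (-1)^0 * (-1) * (11) * (116/11) = -116  (0 row swaps -> sign +1)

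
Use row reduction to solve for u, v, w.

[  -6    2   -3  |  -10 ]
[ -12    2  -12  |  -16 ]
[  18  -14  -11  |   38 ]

(4, 4, -2)

Forward elimination on [A|b]:
R2 <- R2 - (2)*R1:  [  0  -2  -6   4 ]
R3 <- R3 - (-3)*R1:  [   0   -8  -20    8 ]
R3 <- R3 - (4)*R2:  [  0   0   4  -8 ]
Row echelon form:
[ -6   2  -3  |  -10 ]
[  0  -2  -6  |    4 ]
[  0   0   4  |   -8 ]
Back-substitution:
w = (-8) / 4 = -2
v = (4 - (-6)*(-2)) / -2 = 4
u = (-10 - (2)*(4) - (-3)*(-2)) / -6 = 4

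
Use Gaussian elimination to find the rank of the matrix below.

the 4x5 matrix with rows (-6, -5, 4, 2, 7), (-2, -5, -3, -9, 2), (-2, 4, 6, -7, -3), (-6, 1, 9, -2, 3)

Row reduction:
R2 <- R2 - (1/3)*R1:  [     0  -10/3  -13/3  -29/3   -1/3 ]
R3 <- R3 - (1/3)*R1:  [     0   17/3   14/3  -23/3  -16/3 ]
R4 <- R4 - (1)*R1:  [  0   6   5  -4  -4 ]
R3 <- R3 - (-17/10)*R2:  [       0        0   -27/10  -241/10   -59/10 ]
R4 <- R4 - (-9/5)*R2:  [      0       0   -14/5  -107/5   -23/5 ]
R4 <- R4 - (28/27)*R3:  [     0      0      0  97/27  41/27 ]
Row echelon form:
[ -6     -5       4        2       7 ]
[  0  -10/3   -13/3    -29/3    -1/3 ]
[  0      0  -27/10  -241/10  -59/10 ]
[  0      0       0    97/27   41/27 ]
Nonzero rows / pivot columns: 4

rank(A) = 4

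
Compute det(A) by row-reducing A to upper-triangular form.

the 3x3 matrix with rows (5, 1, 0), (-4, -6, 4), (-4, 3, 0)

Forward elimination:
R2 <- R2 - (-4/5)*R1:  [     0  -26/5      4 ]
R3 <- R3 - (-4/5)*R1:  [    0  19/5     0 ]
R3 <- R3 - (-19/26)*R2:  [     0      0  38/13 ]
Upper-triangular form:
[ 5      1      0 ]
[ 0  -26/5      4 ]
[ 0      0  38/13 ]
det(A) = (-1)^0 * (5) * (-26/5) * (38/13) = -76  (0 row swaps -> sign +1)

det(A) = -76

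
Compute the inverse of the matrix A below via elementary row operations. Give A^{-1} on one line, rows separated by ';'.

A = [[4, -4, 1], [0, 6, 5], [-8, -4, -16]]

inverse = [19/24 17/24 13/48; 5/12 7/12 5/24; -1/2 -1/2 -1/4]

Gauss-Jordan on [A | I]:
R1 <- (1/4)*R1:  [   1   -1  1/4  |  1/4    0    0 ]
R3 <- R3 - (-8)*R1:  [   0  -12  -14  |    2    0    1 ]
R2 <- (1/6)*R2:  [   0    1  5/6  |    0  1/6    0 ]
R1 <- R1 - (-1)*R2:  [     1      0  13/12  |    1/4    1/6      0 ]
R3 <- R3 - (-12)*R2:  [  0   0  -4  |   2   2   1 ]
R3 <- (1/-4)*R3:  [    0     0     1  |  -1/2  -1/2  -1/4 ]
R1 <- R1 - (13/12)*R3:  [     1      0      0  |  19/24  17/24  13/48 ]
R2 <- R2 - (5/6)*R3:  [    0     1     0  |  5/12  7/12  5/24 ]
Right block of [I | A^{-1}] is the inverse:
[ 19/24  17/24  13/48 ]
[  5/12   7/12   5/24 ]
[  -1/2   -1/2   -1/4 ]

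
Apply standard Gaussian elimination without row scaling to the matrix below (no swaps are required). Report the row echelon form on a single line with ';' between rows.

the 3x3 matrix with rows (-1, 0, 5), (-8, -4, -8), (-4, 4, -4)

REF = [-1 0 5; 0 -4 -48; 0 0 -72]

Forward elimination:
R2 <- R2 - (8)*R1:  [   0   -4  -48 ]
R3 <- R3 - (4)*R1:  [   0    4  -24 ]
R3 <- R3 - (-1)*R2:  [   0    0  -72 ]
Row echelon form:
[ -1   0    5 ]
[  0  -4  -48 ]
[  0   0  -72 ]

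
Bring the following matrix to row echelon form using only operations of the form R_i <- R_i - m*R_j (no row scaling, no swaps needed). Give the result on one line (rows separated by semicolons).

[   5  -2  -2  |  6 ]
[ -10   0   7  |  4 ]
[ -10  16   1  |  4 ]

REF = [5 -2 -2 6; 0 -4 3 16; 0 0 6 64]

Forward elimination:
R2 <- R2 - (-2)*R1:  [  0  -4   3  16 ]
R3 <- R3 - (-2)*R1:  [  0  12  -3  16 ]
R3 <- R3 - (-3)*R2:  [  0   0   6  64 ]
Row echelon form:
[ 5  -2  -2  |   6 ]
[ 0  -4   3  |  16 ]
[ 0   0   6  |  64 ]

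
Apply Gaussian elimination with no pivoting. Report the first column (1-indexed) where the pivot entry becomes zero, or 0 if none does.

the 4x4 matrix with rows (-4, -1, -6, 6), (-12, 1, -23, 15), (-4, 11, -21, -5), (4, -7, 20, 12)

Naive forward elimination:
R2 <- R2 - (3)*R1:  [  0   4  -5  -3 ]
R3 <- R3 - (1)*R1:  [   0   12  -15  -11 ]
R4 <- R4 - (-1)*R1:  [  0  -8  14  18 ]
R3 <- R3 - (3)*R2:  [  0   0   0  -2 ]
R4 <- R4 - (-2)*R2:  [  0   0   4  12 ]
Matrix at this point:
[ -4  -1  -6   6 ]
[  0   4  -5  -3 ]
[  0   0   0  -2 ]
[  0   0   4  12 ]
Pivot entry (3,3) is zero but row 4 has 4 in column 3 -> naive elimination stops; a row interchange (e.g. R3 <-> R4) would be required here.

first zero-pivot column = 3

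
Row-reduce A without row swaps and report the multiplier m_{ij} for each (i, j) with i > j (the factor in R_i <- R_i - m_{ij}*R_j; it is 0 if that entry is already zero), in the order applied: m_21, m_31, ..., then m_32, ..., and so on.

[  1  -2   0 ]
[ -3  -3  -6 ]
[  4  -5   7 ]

Forward elimination:
R2 <- R2 - (-3)*R1:  [  0  -9  -6 ]
R3 <- R3 - (4)*R1:  [ 0  3  7 ]
R3 <- R3 - (-1/3)*R2:  [ 0  0  5 ]
Multipliers (in order of application): m_{21} = -3, m_{31} = 4, m_{32} = -1/3

multipliers: -3, 4, -1/3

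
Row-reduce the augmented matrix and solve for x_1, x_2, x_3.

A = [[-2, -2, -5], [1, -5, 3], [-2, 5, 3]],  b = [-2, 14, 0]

(-2, -2, 2)

Forward elimination on [A|b]:
R2 <- R2 - (-1/2)*R1:  [   0   -6  1/2   13 ]
R3 <- R3 - (1)*R1:  [ 0  7  8  2 ]
R3 <- R3 - (-7/6)*R2:  [      0       0  103/12   103/6 ]
Row echelon form:
[ -2  -2      -5  |     -2 ]
[  0  -6     1/2  |     13 ]
[  0   0  103/12  |  103/6 ]
Back-substitution:
x_3 = (103/6) / (103/12) = 2
x_2 = (13 - (1/2)*(2)) / -6 = -2
x_1 = (-2 - (-2)*(-2) - (-5)*(2)) / -2 = -2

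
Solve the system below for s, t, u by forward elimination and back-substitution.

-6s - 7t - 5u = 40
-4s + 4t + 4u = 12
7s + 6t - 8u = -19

Forward elimination on [A|b]:
R2 <- R2 - (2/3)*R1:  [     0   26/3   22/3  -44/3 ]
R3 <- R3 - (-7/6)*R1:  [     0  -13/6  -83/6   83/3 ]
R3 <- R3 - (-1/4)*R2:  [   0    0  -12   24 ]
Row echelon form:
[ -6    -7    -5  |     40 ]
[  0  26/3  22/3  |  -44/3 ]
[  0     0   -12  |     24 ]
Back-substitution:
u = (24) / -12 = -2
t = (-44/3 - (22/3)*(-2)) / (26/3) = 0
s = (40 - (-7)*(0) - (-5)*(-2)) / -6 = -5

(-5, 0, -2)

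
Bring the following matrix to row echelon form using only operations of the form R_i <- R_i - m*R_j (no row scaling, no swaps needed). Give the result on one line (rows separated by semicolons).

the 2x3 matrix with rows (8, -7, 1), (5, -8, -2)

Forward elimination:
R2 <- R2 - (5/8)*R1:  [     0  -29/8  -21/8 ]
Row echelon form:
[ 8     -7      1 ]
[ 0  -29/8  -21/8 ]

REF = [8 -7 1; 0 -29/8 -21/8]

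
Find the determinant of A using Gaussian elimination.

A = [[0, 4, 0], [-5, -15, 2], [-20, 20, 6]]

Forward elimination:
R1 <-> R2   (pivot in column 1 was zero)
[  -5  -15  2 ]
[   0    4  0 ]
[ -20   20  6 ]
R3 <- R3 - (4)*R1:  [  0  80  -2 ]
R3 <- R3 - (20)*R2:  [  0   0  -2 ]
Upper-triangular form:
[ -5  -15   2 ]
[  0    4   0 ]
[  0    0  -2 ]
det(A) = (-1)^1 * (-5) * (4) * (-2) = -40  (1 row swap -> sign -1)

det(A) = -40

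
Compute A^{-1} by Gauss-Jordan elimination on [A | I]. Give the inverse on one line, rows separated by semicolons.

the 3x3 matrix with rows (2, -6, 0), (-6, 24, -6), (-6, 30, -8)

Gauss-Jordan on [A | I]:
R1 <- (1/2)*R1:  [   1   -3    0  |  1/2    0    0 ]
R2 <- R2 - (-6)*R1:  [  0   6  -6  |   3   1   0 ]
R3 <- R3 - (-6)*R1:  [  0  12  -8  |   3   0   1 ]
R2 <- (1/6)*R2:  [   0    1   -1  |  1/2  1/6    0 ]
R1 <- R1 - (-3)*R2:  [   1    0   -3  |    2  1/2    0 ]
R3 <- R3 - (12)*R2:  [  0   0   4  |  -3  -2   1 ]
R3 <- (1/4)*R3:  [    0     0     1  |  -3/4  -1/2   1/4 ]
R1 <- R1 - (-3)*R3:  [    1     0     0  |  -1/4    -1   3/4 ]
R2 <- R2 - (-1)*R3:  [    0     1     0  |  -1/4  -1/3   1/4 ]
Right block of [I | A^{-1}] is the inverse:
[ -1/4    -1  3/4 ]
[ -1/4  -1/3  1/4 ]
[ -3/4  -1/2  1/4 ]

inverse = [-1/4 -1 3/4; -1/4 -1/3 1/4; -3/4 -1/2 1/4]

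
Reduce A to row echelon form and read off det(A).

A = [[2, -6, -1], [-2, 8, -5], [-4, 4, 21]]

det(A) = -20

Forward elimination:
R2 <- R2 - (-1)*R1:  [  0   2  -6 ]
R3 <- R3 - (-2)*R1:  [  0  -8  19 ]
R3 <- R3 - (-4)*R2:  [  0   0  -5 ]
Upper-triangular form:
[ 2  -6  -1 ]
[ 0   2  -6 ]
[ 0   0  -5 ]
det(A) = (-1)^0 * (2) * (2) * (-5) = -20  (0 row swaps -> sign +1)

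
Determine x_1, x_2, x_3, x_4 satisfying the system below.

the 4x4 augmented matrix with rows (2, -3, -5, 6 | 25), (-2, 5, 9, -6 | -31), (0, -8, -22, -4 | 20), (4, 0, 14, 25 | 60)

Forward elimination on [A|b]:
R2 <- R2 - (-1)*R1:  [  0   2   4   0  -6 ]
R4 <- R4 - (2)*R1:  [  0   6  24  13  10 ]
R3 <- R3 - (-4)*R2:  [  0   0  -6  -4  -4 ]
R4 <- R4 - (3)*R2:  [  0   0  12  13  28 ]
R4 <- R4 - (-2)*R3:  [  0   0   0   5  20 ]
Row echelon form:
[ 2  -3  -5   6  |  25 ]
[ 0   2   4   0  |  -6 ]
[ 0   0  -6  -4  |  -4 ]
[ 0   0   0   5  |  20 ]
Back-substitution:
x_4 = (20) / 5 = 4
x_3 = (-4 - (-4)*(4)) / -6 = -2
x_2 = (-6 - (4)*(-2)) / 2 = 1
x_1 = (25 - (-3)*(1) - (-5)*(-2) - (6)*(4)) / 2 = -3

(-3, 1, -2, 4)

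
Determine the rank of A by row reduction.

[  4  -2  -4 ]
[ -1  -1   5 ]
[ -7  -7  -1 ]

Row reduction:
R2 <- R2 - (-1/4)*R1:  [    0  -3/2     4 ]
R3 <- R3 - (-7/4)*R1:  [     0  -21/2     -8 ]
R3 <- R3 - (7)*R2:  [   0    0  -36 ]
Row echelon form:
[ 4    -2   -4 ]
[ 0  -3/2    4 ]
[ 0     0  -36 ]
Nonzero rows / pivot columns: 3

rank(A) = 3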